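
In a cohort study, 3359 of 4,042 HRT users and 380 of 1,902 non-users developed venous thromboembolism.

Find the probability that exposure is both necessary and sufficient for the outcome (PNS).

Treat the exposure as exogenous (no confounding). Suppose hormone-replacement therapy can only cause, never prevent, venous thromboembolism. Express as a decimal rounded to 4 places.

p₁ = P(outcome | exposed) = 3359/4042 = 0.83102
p₀ = P(outcome | unexposed) = 380/1902 = 0.19979
Under exogeneity and monotonicity, PNS = p₁ − p₀.
PNS = 0.83102 − 0.19979 = 0.63123

PNS ≈ 0.6312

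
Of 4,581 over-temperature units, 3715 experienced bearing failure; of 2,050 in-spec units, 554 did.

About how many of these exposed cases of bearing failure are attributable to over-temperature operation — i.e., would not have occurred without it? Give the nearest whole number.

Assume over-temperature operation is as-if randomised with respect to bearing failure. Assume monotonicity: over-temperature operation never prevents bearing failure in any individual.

p₁ = P(outcome | exposed) = 3715/4581 = 0.81096
p₀ = P(outcome | unexposed) = 554/2050 = 0.27024
PN = (p₁ − p₀)/p₁ = (0.81096 − 0.27024) / 0.81096 ≈ 0.66676.
Attributable cases ≈ PN × (exposed cases) = 0.66676 × 3715 ≈ 2477.01.

about 2477 cases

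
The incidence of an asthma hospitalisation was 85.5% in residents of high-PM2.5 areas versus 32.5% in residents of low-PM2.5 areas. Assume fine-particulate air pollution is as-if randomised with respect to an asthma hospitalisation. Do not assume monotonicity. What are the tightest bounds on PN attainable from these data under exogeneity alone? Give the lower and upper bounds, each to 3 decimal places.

0.620 ≤ PN ≤ 0.789

p₁ = 0.855, p₀ = 0.325.
Under exogeneity alone the bounds on PN are max{0,(p₁−p₀)/p₁} ≤ PN ≤ min{1,(1−p₀)/p₁}.
  lower = (p₁ − p₀)/p₁ = 0.53 / 0.855 ≈ 0.6199
  upper = min{1, (1 − p₀)/p₁} = 0.675 / 0.855 ≈ 0.7895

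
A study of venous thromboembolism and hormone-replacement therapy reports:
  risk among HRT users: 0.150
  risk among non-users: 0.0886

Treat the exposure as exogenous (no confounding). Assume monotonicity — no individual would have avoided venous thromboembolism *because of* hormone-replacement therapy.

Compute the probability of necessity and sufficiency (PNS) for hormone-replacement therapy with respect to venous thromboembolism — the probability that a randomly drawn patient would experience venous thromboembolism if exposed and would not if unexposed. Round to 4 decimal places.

Let p₁ = 0.15, p₀ = 0.0886.
Under exogeneity and monotonicity, PNS = p₁ − p₀.
PNS = 0.15 − 0.0886 = 0.0614

PNS ≈ 0.0614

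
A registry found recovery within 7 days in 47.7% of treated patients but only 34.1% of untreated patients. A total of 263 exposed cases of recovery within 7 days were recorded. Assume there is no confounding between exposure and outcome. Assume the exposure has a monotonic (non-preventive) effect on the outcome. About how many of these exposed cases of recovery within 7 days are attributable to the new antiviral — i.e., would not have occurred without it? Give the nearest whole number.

p₁ = 0.477, p₀ = 0.341.
PN = (p₁ − p₀)/p₁ = (0.477 − 0.341) / 0.477 ≈ 0.28512.
Attributable cases ≈ PN × (exposed cases) = 0.28512 × 263 ≈ 74.99.

about 75 cases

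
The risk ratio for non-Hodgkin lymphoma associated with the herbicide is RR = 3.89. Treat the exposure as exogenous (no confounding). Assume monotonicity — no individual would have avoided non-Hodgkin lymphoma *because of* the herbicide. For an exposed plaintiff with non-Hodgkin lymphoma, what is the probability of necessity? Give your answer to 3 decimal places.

PN ≈ 0.743

Under exogeneity and monotonicity, PN = (RR − 1) / RR = 1 − 1/RR.
PN = (3.89 − 1) / 3.89 = 2.89 / 3.89 ≈ 0.7429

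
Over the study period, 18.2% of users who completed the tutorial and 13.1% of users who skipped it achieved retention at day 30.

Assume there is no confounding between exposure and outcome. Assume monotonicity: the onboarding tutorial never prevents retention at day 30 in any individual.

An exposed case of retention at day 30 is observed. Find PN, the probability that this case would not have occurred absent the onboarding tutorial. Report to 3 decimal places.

PN ≈ 0.280

p₁ = 0.182, p₀ = 0.131.
Under exogeneity and monotonicity, PN = (p₁ − p₀) / p₁.
PN = (0.182 − 0.131) / 0.182 = 0.051 / 0.182 ≈ 0.2802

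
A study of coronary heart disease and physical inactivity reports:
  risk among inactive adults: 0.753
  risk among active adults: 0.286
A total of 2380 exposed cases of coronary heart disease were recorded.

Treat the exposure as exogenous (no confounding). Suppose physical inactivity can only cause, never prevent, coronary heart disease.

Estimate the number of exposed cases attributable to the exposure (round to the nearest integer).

Let p₁ = 0.753, p₀ = 0.286.
PN = (p₁ − p₀)/p₁ = (0.753 − 0.286) / 0.753 ≈ 0.62019.
Attributable cases ≈ PN × (exposed cases) = 0.62019 × 2380 ≈ 1476.04.

about 1476 cases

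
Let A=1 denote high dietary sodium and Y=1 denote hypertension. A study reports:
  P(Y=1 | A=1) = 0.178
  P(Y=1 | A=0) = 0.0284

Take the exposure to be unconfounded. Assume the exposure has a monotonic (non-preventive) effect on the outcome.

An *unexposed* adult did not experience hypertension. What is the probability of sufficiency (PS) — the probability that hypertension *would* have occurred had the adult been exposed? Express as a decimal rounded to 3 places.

PS ≈ 0.154

Let p₁ = 0.178, p₀ = 0.0284.
Under exogeneity and monotonicity, PS = (p₁ − p₀) / (1 − p₀).
PS = (0.178 − 0.0284) / (1 − 0.0284) = 0.1496 / 0.9716 ≈ 0.1540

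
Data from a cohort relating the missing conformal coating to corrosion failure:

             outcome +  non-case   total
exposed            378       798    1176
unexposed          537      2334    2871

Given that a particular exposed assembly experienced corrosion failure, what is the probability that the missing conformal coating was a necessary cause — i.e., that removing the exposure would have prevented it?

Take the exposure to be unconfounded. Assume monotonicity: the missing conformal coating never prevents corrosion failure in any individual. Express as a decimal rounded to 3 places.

PN ≈ 0.418

p₁ = P(outcome | exposed) = 378/1176 = 0.32143
p₀ = P(outcome | unexposed) = 537/2871 = 0.18704
Under exogeneity and monotonicity, PN = (p₁ − p₀)/p₁.
PN = (0.32143 − 0.18704) / 0.32143 ≈ 0.4181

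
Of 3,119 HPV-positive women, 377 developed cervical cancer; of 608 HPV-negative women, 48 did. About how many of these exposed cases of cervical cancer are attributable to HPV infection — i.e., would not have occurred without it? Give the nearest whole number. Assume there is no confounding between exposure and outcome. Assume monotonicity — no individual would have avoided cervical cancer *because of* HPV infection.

about 131 cases

p₁ = P(outcome | exposed) = 377/3119 = 0.12087
p₀ = P(outcome | unexposed) = 48/608 = 0.078947
PN = (p₁ − p₀)/p₁ = (0.12087 − 0.078947) / 0.12087 ≈ 0.34685.
Attributable cases ≈ PN × (exposed cases) = 0.34685 × 377 ≈ 130.76.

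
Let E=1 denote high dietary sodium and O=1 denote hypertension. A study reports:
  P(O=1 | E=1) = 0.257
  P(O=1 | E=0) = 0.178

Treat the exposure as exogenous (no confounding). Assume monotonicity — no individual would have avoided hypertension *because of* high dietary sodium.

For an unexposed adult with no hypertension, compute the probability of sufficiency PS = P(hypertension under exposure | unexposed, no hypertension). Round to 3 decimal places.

Let p₁ = 0.257, p₀ = 0.178.
Under exogeneity and monotonicity, PS = (p₁ − p₀) / (1 − p₀).
PS = (0.257 − 0.178) / (1 − 0.178) = 0.079 / 0.822 ≈ 0.0961

PS ≈ 0.096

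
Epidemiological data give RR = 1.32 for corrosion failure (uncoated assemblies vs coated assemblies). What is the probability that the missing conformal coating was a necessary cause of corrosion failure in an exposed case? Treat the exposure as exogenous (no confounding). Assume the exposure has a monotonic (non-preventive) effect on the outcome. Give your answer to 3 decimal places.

PN ≈ 0.242

Under exogeneity and monotonicity, PN = (RR − 1) / RR = 1 − 1/RR.
PN = (1.32 − 1) / 1.32 = 0.32 / 1.32 ≈ 0.2424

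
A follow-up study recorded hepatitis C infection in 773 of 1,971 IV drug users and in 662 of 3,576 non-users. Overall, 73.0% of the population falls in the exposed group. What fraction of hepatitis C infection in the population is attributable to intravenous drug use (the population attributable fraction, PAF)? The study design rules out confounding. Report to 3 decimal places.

p₁ = P(outcome | exposed) = 773/1971 = 0.39219
p₀ = P(outcome | unexposed) = 662/3576 = 0.18512
Overall risk P(Y=1) = π·p₁ + (1−π)·p₀ = 0.73×0.39219 + 0.27×0.18512 = 0.33628.
Under exogeneity, PAF = [P(Y=1) − p₀] / P(Y=1).
PAF = (0.33628 − 0.18512) / 0.33628 ≈ 0.4495

PAF ≈ 0.449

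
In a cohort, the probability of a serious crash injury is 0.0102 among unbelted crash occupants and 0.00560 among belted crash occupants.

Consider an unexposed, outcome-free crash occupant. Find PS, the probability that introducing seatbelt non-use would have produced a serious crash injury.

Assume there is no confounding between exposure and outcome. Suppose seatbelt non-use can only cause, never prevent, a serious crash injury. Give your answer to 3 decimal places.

PS ≈ 0.005

Let p₁ = 0.0102, p₀ = 0.0056.
Under exogeneity and monotonicity, PS = (p₁ − p₀) / (1 − p₀).
PS = (0.0102 − 0.0056) / (1 − 0.0056) = 0.0046 / 0.9944 ≈ 0.0046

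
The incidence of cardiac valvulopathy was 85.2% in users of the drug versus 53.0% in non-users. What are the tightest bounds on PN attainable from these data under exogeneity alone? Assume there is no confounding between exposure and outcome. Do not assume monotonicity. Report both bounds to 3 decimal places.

p₁ = 0.852, p₀ = 0.53.
Under exogeneity alone the bounds on PN are max{0,(p₁−p₀)/p₁} ≤ PN ≤ min{1,(1−p₀)/p₁}.
  lower = (p₁ − p₀)/p₁ = 0.322 / 0.852 ≈ 0.3779
  upper = min{1, (1 − p₀)/p₁} = 0.47 / 0.852 ≈ 0.5516

0.378 ≤ PN ≤ 0.552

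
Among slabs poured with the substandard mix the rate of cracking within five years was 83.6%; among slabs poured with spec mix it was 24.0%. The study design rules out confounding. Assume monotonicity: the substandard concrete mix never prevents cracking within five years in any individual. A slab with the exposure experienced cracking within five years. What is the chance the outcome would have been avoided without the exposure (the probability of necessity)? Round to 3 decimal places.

PN ≈ 0.713

p₁ = 0.836, p₀ = 0.24.
Under exogeneity and monotonicity, PN = (p₁ − p₀) / p₁.
PN = (0.836 − 0.24) / 0.836 = 0.596 / 0.836 ≈ 0.7129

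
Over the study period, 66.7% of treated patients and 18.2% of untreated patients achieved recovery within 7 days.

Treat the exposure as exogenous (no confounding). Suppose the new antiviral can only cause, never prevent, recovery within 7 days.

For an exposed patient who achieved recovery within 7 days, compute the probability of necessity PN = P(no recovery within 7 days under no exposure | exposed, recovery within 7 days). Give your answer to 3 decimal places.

p₁ = 0.667, p₀ = 0.182.
Under exogeneity and monotonicity, PN = (p₁ − p₀) / p₁.
PN = (0.667 − 0.182) / 0.667 = 0.485 / 0.667 ≈ 0.7271

PN ≈ 0.727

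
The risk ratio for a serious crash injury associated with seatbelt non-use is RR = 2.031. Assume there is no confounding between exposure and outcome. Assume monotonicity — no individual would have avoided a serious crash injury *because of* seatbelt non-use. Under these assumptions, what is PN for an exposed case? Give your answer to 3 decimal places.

Under exogeneity and monotonicity, PN = (RR − 1) / RR = 1 − 1/RR.
PN = (2.031 − 1) / 2.031 = 1.031 / 2.031 ≈ 0.5076

PN ≈ 0.508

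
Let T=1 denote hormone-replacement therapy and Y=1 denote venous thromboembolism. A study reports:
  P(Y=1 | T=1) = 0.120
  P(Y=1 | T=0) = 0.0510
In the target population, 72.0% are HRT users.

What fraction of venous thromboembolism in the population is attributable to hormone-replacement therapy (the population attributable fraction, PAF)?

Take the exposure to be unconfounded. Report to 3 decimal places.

Let p₁ = 0.12, p₀ = 0.051.
Overall risk P(Y=1) = π·p₁ + (1−π)·p₀ = 0.72×0.12 + 0.28×0.051 = 0.10068.
Under exogeneity, PAF = [P(Y=1) − p₀] / P(Y=1).
PAF = (0.10068 − 0.051) / 0.10068 ≈ 0.4934

PAF ≈ 0.493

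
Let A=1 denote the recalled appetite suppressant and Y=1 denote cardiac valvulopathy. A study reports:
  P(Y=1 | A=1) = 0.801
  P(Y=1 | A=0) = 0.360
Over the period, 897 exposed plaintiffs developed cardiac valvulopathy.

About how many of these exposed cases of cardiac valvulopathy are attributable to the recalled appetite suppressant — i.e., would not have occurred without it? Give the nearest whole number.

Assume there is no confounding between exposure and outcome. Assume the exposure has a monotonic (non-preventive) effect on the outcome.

Let p₁ = 0.801, p₀ = 0.36.
PN = (p₁ − p₀)/p₁ = (0.801 − 0.36) / 0.801 ≈ 0.55056.
Attributable cases ≈ PN × (exposed cases) = 0.55056 × 897 ≈ 493.85.

about 494 cases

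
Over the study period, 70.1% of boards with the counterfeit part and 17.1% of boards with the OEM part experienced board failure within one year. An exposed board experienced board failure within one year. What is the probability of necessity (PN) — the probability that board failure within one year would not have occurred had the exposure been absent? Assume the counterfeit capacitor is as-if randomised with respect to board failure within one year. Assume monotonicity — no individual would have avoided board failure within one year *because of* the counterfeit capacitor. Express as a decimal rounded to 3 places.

p₁ = 0.701, p₀ = 0.171.
Under exogeneity and monotonicity, PN = (p₁ − p₀) / p₁.
PN = (0.701 − 0.171) / 0.701 = 0.53 / 0.701 ≈ 0.7561

PN ≈ 0.756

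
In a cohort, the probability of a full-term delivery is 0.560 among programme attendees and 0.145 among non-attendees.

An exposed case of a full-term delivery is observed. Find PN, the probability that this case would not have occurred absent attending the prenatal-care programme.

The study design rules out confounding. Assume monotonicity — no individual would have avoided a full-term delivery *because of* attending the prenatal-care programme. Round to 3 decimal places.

Let p₁ = 0.56, p₀ = 0.145.
Under exogeneity and monotonicity, PN = (p₁ − p₀) / p₁.
PN = (0.56 − 0.145) / 0.56 = 0.415 / 0.56 ≈ 0.7411

PN ≈ 0.741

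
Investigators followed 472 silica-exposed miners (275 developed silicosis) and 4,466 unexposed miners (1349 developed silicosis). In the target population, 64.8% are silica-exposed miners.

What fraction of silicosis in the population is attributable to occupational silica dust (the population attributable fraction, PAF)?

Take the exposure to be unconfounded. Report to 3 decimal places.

p₁ = P(outcome | exposed) = 275/472 = 0.58263
p₀ = P(outcome | unexposed) = 1349/4466 = 0.30206
Overall risk P(Y=1) = π·p₁ + (1−π)·p₀ = 0.648×0.58263 + 0.352×0.30206 = 0.48387.
Under exogeneity, PAF = [P(Y=1) − p₀] / P(Y=1).
PAF = (0.48387 − 0.30206) / 0.48387 ≈ 0.3757

PAF ≈ 0.376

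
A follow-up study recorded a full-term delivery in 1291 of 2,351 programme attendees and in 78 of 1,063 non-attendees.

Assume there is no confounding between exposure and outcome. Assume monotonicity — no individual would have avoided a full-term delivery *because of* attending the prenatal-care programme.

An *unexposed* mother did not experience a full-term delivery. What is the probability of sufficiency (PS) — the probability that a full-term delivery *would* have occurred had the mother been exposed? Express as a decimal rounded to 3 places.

p₁ = P(outcome | exposed) = 1291/2351 = 0.54913
p₀ = P(outcome | unexposed) = 78/1063 = 0.073377
Under exogeneity and monotonicity, PS = (p₁ − p₀) / (1 − p₀).
PS = (0.54913 − 0.073377) / (1 − 0.073377) = 0.47575 / 0.92662 ≈ 0.5134

PS ≈ 0.513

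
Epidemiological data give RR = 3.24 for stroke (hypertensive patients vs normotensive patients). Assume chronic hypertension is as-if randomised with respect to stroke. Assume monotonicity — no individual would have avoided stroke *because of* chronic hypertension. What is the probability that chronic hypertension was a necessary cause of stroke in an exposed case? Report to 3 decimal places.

Under exogeneity and monotonicity, PN = (RR − 1) / RR = 1 − 1/RR.
PN = (3.24 − 1) / 3.24 = 2.24 / 3.24 ≈ 0.6914

PN ≈ 0.691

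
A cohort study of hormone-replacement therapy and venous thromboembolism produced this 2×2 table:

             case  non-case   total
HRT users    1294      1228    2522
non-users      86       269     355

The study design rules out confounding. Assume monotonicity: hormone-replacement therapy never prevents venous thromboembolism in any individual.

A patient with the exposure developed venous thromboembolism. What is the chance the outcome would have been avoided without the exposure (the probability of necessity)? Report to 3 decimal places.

p₁ = P(outcome | exposed) = 1294/2522 = 0.51308
p₀ = P(outcome | unexposed) = 86/355 = 0.24225
Under exogeneity and monotonicity, PN = (p₁ − p₀) / p₁.
PN = (0.51308 − 0.24225) / 0.51308 = 0.27083 / 0.51308 ≈ 0.5278

PN ≈ 0.528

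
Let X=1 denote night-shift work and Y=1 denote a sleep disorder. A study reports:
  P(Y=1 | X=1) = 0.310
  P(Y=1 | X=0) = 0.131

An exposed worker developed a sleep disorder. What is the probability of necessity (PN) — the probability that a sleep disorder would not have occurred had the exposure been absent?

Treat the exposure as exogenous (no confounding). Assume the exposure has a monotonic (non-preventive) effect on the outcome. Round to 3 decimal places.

Let p₁ = 0.31, p₀ = 0.131.
Under exogeneity and monotonicity, PN = (p₁ − p₀) / p₁.
PN = (0.31 − 0.131) / 0.31 = 0.179 / 0.31 ≈ 0.5774

PN ≈ 0.577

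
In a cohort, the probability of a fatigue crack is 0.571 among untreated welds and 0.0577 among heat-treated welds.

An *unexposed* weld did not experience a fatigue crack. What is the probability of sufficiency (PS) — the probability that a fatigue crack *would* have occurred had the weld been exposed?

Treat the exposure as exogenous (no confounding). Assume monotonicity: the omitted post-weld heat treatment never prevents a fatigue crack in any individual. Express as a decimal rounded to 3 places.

PS ≈ 0.545

Let p₁ = 0.571, p₀ = 0.0577.
Under exogeneity and monotonicity, PS = (p₁ − p₀) / (1 − p₀).
PS = (0.571 − 0.0577) / (1 − 0.0577) = 0.5133 / 0.9423 ≈ 0.5447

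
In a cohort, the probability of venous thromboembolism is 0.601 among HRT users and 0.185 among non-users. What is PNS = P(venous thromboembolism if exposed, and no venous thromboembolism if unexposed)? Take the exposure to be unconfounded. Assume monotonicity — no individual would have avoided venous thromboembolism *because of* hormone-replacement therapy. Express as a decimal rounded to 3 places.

PNS ≈ 0.416

Let p₁ = 0.601, p₀ = 0.185.
Under exogeneity and monotonicity, PNS = p₁ − p₀.
PNS = 0.601 − 0.185 = 0.416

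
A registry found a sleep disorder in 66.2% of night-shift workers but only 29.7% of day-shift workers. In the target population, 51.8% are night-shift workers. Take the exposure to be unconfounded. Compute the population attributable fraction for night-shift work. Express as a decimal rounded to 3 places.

PAF ≈ 0.389

p₁ = 0.662, p₀ = 0.297.
Overall risk P(Y=1) = π·p₁ + (1−π)·p₀ = 0.518×0.662 + 0.482×0.297 = 0.48607.
Under exogeneity, PAF = [P(Y=1) − p₀] / P(Y=1).
PAF = (0.48607 − 0.297) / 0.48607 ≈ 0.3890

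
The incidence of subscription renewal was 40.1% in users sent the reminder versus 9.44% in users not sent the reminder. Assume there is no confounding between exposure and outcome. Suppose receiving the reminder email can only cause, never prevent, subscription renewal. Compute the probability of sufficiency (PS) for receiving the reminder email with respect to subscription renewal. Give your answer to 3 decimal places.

PS ≈ 0.339

p₁ = 0.401, p₀ = 0.0944.
Under exogeneity and monotonicity, PS = (p₁ − p₀) / (1 − p₀).
PS = (0.401 − 0.0944) / (1 − 0.0944) = 0.3066 / 0.9056 ≈ 0.3386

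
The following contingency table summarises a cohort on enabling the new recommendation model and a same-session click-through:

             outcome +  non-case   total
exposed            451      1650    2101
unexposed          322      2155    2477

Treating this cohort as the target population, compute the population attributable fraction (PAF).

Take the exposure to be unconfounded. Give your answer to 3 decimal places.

p₁ = P(outcome | exposed) = 451/2101 = 0.21466
p₀ = P(outcome | unexposed) = 322/2477 = 0.13
Exposure prevalence π = 2101/4578 = 0.45893; overall risk P(Y=1) = 0.16885.
Under exogeneity, PAF = [P(Y=1) − p₀]/P(Y=1).
PAF = (0.16885 − 0.13) / 0.16885 ≈ 0.2301

PAF ≈ 0.230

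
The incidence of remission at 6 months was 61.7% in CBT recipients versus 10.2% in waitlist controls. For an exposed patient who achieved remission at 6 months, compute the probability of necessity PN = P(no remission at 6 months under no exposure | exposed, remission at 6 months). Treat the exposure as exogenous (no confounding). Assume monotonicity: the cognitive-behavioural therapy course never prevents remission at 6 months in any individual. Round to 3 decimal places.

PN ≈ 0.835

p₁ = 0.617, p₀ = 0.102.
Under exogeneity and monotonicity, PN = (p₁ − p₀) / p₁.
PN = (0.617 − 0.102) / 0.617 = 0.515 / 0.617 ≈ 0.8347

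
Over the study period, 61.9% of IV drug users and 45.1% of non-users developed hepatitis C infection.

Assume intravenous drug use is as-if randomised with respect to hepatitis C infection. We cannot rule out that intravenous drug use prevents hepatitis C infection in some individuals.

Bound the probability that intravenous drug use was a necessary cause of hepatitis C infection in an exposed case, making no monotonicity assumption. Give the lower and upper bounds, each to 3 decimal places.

p₁ = 0.619, p₀ = 0.451.
Under exogeneity alone the bounds on PN are max{0,(p₁−p₀)/p₁} ≤ PN ≤ min{1,(1−p₀)/p₁}.
  lower = (p₁ − p₀)/p₁ = 0.168 / 0.619 ≈ 0.2714
  upper = min{1, (1 − p₀)/p₁} = 0.549 / 0.619 ≈ 0.8869

0.271 ≤ PN ≤ 0.887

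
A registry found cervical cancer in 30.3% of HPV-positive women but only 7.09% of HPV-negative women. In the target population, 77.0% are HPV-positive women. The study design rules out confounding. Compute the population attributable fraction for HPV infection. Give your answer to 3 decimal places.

p₁ = 0.303, p₀ = 0.0709.
Overall risk P(Y=1) = π·p₁ + (1−π)·p₀ = 0.77×0.303 + 0.23×0.0709 = 0.24962.
Under exogeneity, PAF = [P(Y=1) − p₀] / P(Y=1).
PAF = (0.24962 − 0.0709) / 0.24962 ≈ 0.7160

PAF ≈ 0.716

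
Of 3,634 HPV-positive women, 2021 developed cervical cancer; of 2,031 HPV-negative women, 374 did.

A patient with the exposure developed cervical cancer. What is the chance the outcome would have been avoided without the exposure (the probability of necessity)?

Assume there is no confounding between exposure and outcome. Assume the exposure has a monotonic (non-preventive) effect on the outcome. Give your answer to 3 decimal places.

p₁ = P(outcome | exposed) = 2021/3634 = 0.55614
p₀ = P(outcome | unexposed) = 374/2031 = 0.18415
Under exogeneity and monotonicity, PN = (p₁ − p₀) / p₁.
PN = (0.55614 − 0.18415) / 0.55614 = 0.37199 / 0.55614 ≈ 0.6689

PN ≈ 0.669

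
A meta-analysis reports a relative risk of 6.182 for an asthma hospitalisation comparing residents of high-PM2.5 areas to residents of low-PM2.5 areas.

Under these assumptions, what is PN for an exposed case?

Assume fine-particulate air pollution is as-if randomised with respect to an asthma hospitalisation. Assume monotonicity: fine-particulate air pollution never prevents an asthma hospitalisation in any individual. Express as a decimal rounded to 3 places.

PN ≈ 0.838

Under exogeneity and monotonicity, PN = (RR − 1) / RR = 1 − 1/RR.
PN = (6.182 − 1) / 6.182 = 5.182 / 6.182 ≈ 0.8382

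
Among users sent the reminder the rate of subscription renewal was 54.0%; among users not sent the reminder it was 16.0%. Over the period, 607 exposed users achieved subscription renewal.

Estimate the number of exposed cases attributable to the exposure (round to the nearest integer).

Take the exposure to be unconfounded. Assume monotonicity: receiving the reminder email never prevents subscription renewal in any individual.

about 427 cases

p₁ = 0.54, p₀ = 0.16.
PN = (p₁ − p₀)/p₁ = (0.54 − 0.16) / 0.54 ≈ 0.70370.
Attributable cases ≈ PN × (exposed cases) = 0.70370 × 607 ≈ 427.15.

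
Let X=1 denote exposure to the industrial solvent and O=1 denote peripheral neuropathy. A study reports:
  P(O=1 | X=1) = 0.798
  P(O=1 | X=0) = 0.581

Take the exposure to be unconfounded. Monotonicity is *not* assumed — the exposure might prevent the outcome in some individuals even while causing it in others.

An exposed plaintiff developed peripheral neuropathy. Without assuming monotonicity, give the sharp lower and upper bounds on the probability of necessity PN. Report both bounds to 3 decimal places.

Let p₁ = 0.798, p₀ = 0.581.
Under exogeneity alone the bounds on PN are max{0,(p₁−p₀)/p₁} ≤ PN ≤ min{1,(1−p₀)/p₁}.
  lower = (p₁ − p₀)/p₁ = 0.217 / 0.798 ≈ 0.2719
  upper = min{1, (1 − p₀)/p₁} = 0.419 / 0.798 ≈ 0.5251

0.272 ≤ PN ≤ 0.525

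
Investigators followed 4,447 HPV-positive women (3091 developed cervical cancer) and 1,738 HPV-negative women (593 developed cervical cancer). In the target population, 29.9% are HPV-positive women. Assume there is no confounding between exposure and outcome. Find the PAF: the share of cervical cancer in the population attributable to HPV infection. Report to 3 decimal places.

PAF ≈ 0.237

p₁ = P(outcome | exposed) = 3091/4447 = 0.69508
p₀ = P(outcome | unexposed) = 593/1738 = 0.3412
Overall risk P(Y=1) = π·p₁ + (1−π)·p₀ = 0.299×0.69508 + 0.701×0.3412 = 0.44701.
Under exogeneity, PAF = [P(Y=1) − p₀] / P(Y=1).
PAF = (0.44701 − 0.3412) / 0.44701 ≈ 0.2367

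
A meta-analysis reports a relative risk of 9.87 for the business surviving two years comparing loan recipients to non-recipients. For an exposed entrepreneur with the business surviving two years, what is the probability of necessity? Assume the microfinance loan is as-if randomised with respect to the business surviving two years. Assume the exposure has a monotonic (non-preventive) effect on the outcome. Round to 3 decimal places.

PN ≈ 0.899

Under exogeneity and monotonicity, PN = (RR − 1) / RR = 1 − 1/RR.
PN = (9.87 − 1) / 9.87 = 8.87 / 9.87 ≈ 0.8987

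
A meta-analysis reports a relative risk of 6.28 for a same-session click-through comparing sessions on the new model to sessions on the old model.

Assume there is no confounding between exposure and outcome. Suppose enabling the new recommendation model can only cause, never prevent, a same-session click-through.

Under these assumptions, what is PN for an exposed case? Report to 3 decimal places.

Under exogeneity and monotonicity, PN = (RR − 1) / RR = 1 − 1/RR.
PN = (6.28 − 1) / 6.28 = 5.28 / 6.28 ≈ 0.8408

PN ≈ 0.841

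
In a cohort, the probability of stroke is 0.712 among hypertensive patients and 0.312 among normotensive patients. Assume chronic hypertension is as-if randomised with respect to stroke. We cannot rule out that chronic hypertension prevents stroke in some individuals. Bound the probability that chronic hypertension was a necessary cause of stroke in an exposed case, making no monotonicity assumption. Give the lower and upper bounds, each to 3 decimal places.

0.562 ≤ PN ≤ 0.966

Let p₁ = 0.712, p₀ = 0.312.
Under exogeneity alone the bounds on PN are max{0,(p₁−p₀)/p₁} ≤ PN ≤ min{1,(1−p₀)/p₁}.
  lower = (p₁ − p₀)/p₁ = 0.4 / 0.712 ≈ 0.5618
  upper = min{1, (1 − p₀)/p₁} = 0.688 / 0.712 ≈ 0.9663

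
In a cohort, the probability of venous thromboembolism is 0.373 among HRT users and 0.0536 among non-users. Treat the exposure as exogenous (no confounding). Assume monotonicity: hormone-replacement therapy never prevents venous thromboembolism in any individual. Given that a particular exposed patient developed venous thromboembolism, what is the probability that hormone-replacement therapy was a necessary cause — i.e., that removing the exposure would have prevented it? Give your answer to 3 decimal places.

Let p₁ = 0.373, p₀ = 0.0536.
Under exogeneity and monotonicity, PN = (p₁ − p₀) / p₁.
PN = (0.373 − 0.0536) / 0.373 = 0.3194 / 0.373 ≈ 0.8563

PN ≈ 0.856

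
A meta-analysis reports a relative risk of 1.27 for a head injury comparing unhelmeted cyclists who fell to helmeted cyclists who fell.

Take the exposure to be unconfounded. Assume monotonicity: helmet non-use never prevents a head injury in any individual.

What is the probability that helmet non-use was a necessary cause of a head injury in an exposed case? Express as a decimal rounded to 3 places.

PN ≈ 0.213

Under exogeneity and monotonicity, PN = (RR − 1) / RR = 1 − 1/RR.
PN = (1.27 − 1) / 1.27 = 0.27 / 1.27 ≈ 0.2126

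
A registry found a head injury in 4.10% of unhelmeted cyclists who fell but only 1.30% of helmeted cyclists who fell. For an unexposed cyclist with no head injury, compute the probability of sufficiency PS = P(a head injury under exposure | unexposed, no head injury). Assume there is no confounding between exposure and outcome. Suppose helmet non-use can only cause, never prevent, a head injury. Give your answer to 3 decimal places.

PS ≈ 0.028

p₁ = 0.041, p₀ = 0.013.
Under exogeneity and monotonicity, PS = (p₁ − p₀) / (1 − p₀).
PS = (0.041 − 0.013) / (1 − 0.013) = 0.028 / 0.987 ≈ 0.0284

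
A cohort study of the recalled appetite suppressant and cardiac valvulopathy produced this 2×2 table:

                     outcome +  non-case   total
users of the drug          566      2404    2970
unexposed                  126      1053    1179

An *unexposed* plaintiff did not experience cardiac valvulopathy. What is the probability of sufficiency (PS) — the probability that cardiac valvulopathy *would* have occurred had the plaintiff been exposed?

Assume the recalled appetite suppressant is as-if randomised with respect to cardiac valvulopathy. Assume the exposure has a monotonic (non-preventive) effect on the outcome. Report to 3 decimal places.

PS ≈ 0.094

p₁ = P(outcome | exposed) = 566/2970 = 0.19057
p₀ = P(outcome | unexposed) = 126/1179 = 0.10687
Under exogeneity and monotonicity, PS = (p₁ − p₀) / (1 − p₀).
PS = (0.19057 − 0.10687) / (1 − 0.10687) = 0.083702 / 0.89313 ≈ 0.0937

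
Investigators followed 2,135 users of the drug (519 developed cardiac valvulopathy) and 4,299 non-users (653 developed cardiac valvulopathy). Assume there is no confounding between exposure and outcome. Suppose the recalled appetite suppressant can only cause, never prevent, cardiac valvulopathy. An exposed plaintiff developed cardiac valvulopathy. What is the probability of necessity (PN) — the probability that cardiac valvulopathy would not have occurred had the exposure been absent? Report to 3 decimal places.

PN ≈ 0.375

p₁ = P(outcome | exposed) = 519/2135 = 0.24309
p₀ = P(outcome | unexposed) = 653/4299 = 0.1519
Under exogeneity and monotonicity, PN = (p₁ − p₀) / p₁.
PN = (0.24309 − 0.1519) / 0.24309 = 0.091196 / 0.24309 ≈ 0.3751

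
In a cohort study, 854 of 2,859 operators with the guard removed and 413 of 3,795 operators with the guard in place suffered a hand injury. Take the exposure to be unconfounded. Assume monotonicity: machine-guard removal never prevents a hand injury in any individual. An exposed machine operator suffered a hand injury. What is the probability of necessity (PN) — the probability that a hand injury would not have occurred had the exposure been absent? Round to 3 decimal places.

PN ≈ 0.636

p₁ = P(outcome | exposed) = 854/2859 = 0.29871
p₀ = P(outcome | unexposed) = 413/3795 = 0.10883
Under exogeneity and monotonicity, PN = (p₁ − p₀) / p₁.
PN = (0.29871 − 0.10883) / 0.29871 = 0.18988 / 0.29871 ≈ 0.6357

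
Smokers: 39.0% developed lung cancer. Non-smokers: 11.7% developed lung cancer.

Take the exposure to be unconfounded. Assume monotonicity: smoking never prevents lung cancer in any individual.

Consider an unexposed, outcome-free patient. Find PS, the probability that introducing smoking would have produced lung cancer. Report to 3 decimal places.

p₁ = 0.39, p₀ = 0.117.
Under exogeneity and monotonicity, PS = (p₁ − p₀) / (1 − p₀).
PS = (0.39 − 0.117) / (1 − 0.117) = 0.273 / 0.883 ≈ 0.3092

PS ≈ 0.309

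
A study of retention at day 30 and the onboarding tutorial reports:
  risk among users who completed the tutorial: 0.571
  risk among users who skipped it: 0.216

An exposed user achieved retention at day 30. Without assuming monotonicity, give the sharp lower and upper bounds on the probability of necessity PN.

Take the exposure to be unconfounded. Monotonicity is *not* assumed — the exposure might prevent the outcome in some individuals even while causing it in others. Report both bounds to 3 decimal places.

0.622 ≤ PN ≤ 1.000

Let p₁ = 0.571, p₀ = 0.216.
Under exogeneity alone the bounds on PN are max{0,(p₁−p₀)/p₁} ≤ PN ≤ min{1,(1−p₀)/p₁}.
  lower = (p₁ − p₀)/p₁ = 0.355 / 0.571 ≈ 0.6217
  upper = min{1, (1 − p₀)/p₁} = 0.784 / 0.571 ≈ 1.3730 → capped at 1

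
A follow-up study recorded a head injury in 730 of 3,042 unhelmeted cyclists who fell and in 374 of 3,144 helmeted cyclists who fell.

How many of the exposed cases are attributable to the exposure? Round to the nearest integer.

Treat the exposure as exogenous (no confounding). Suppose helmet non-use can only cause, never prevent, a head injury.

about 368 cases

p₁ = P(outcome | exposed) = 730/3042 = 0.23997
p₀ = P(outcome | unexposed) = 374/3144 = 0.11896
PN = (p₁ − p₀)/p₁ = (0.23997 − 0.11896) / 0.23997 ≈ 0.50429.
Attributable cases ≈ PN × (exposed cases) = 0.50429 × 730 ≈ 368.13.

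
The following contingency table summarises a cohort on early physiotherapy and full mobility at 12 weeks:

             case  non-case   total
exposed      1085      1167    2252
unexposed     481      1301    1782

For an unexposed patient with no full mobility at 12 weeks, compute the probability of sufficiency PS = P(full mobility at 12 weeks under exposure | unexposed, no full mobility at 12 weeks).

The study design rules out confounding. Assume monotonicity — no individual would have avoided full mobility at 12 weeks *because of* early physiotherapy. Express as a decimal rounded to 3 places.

p₁ = P(outcome | exposed) = 1085/2252 = 0.48179
p₀ = P(outcome | unexposed) = 481/1782 = 0.26992
Under exogeneity and monotonicity, PS = (p₁ − p₀)/(1 − p₀).
PS = (0.48179 − 0.26992) / 0.73008 ≈ 0.2902

PS ≈ 0.290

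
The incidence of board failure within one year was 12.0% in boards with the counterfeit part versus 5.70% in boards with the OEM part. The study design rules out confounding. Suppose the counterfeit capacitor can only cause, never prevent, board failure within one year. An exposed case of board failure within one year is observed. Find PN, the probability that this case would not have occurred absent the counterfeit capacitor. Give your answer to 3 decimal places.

PN ≈ 0.525

p₁ = 0.12, p₀ = 0.057.
Under exogeneity and monotonicity, PN = (p₁ − p₀) / p₁.
PN = (0.12 − 0.057) / 0.12 = 0.063 / 0.12 ≈ 0.5250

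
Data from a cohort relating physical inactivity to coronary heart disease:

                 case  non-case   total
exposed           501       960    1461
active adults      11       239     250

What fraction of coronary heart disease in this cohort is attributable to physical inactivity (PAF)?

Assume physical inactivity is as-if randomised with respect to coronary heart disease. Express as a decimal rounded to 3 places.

p₁ = P(outcome | exposed) = 501/1461 = 0.34292
p₀ = P(outcome | unexposed) = 11/250 = 0.044
Exposure prevalence π = 1461/1711 = 0.85389; overall risk P(Y=1) = 0.29924.
Under exogeneity, PAF = [P(Y=1) − p₀]/P(Y=1).
PAF = (0.29924 − 0.044) / 0.29924 ≈ 0.8530

PAF ≈ 0.853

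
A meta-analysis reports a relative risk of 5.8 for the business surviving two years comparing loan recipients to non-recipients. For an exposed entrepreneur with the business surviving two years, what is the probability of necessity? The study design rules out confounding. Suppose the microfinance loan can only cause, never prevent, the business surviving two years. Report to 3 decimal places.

Under exogeneity and monotonicity, PN = (RR − 1) / RR = 1 − 1/RR.
PN = (5.8 − 1) / 5.8 = 4.8 / 5.8 ≈ 0.8276

PN ≈ 0.828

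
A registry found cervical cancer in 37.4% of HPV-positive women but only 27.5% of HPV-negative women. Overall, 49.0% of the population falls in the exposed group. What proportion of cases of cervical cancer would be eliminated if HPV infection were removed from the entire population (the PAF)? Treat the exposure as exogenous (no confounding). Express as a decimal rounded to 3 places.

PAF ≈ 0.150

p₁ = 0.374, p₀ = 0.275.
Overall risk P(Y=1) = π·p₁ + (1−π)·p₀ = 0.49×0.374 + 0.51×0.275 = 0.32351.
Under exogeneity, PAF = [P(Y=1) − p₀] / P(Y=1).
PAF = (0.32351 − 0.275) / 0.32351 ≈ 0.1499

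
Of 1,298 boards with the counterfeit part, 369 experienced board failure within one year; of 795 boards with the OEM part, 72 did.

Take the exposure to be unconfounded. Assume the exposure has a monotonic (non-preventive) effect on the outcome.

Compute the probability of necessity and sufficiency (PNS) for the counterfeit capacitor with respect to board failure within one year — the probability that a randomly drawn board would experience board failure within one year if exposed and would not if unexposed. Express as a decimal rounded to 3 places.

p₁ = P(outcome | exposed) = 369/1298 = 0.28428
p₀ = P(outcome | unexposed) = 72/795 = 0.090566
Under exogeneity and monotonicity, PNS = p₁ − p₀.
PNS = 0.28428 − 0.090566 = 0.19372

PNS ≈ 0.194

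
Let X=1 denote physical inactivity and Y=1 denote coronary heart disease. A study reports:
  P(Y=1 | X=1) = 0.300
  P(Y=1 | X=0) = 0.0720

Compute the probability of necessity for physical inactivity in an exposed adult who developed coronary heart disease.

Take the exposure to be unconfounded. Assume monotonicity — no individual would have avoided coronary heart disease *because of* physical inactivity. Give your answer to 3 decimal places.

Let p₁ = 0.3, p₀ = 0.072.
Under exogeneity and monotonicity, PN = (p₁ − p₀) / p₁.
PN = (0.3 − 0.072) / 0.3 = 0.228 / 0.3 ≈ 0.7600

PN ≈ 0.760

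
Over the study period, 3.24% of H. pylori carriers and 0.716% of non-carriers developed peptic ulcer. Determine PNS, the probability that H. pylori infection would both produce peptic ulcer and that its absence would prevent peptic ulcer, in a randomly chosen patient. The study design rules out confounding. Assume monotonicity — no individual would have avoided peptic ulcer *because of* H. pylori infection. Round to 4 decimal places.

PNS ≈ 0.0252

p₁ = 0.0324, p₀ = 0.00716.
Under exogeneity and monotonicity, PNS = p₁ − p₀.
PNS = 0.0324 − 0.00716 = 0.02524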